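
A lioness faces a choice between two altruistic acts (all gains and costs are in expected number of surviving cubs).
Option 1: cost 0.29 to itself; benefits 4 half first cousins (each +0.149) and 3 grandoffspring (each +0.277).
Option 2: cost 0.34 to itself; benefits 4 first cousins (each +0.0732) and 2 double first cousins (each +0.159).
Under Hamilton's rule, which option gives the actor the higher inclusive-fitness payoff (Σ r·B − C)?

Option 1: r to a half first cousin = 0.0625.
Option 1: r to a grandoffspring = 0.25.
Option 1: Σ r·B − C = (4·0.0625·0.149 + 3·0.25·0.277) − 0.29 = -0.045.
Option 2: r to a first cousin = 0.125.
Option 2: r to a double first cousin = 0.25.
Option 2: Σ r·B − C = (4·0.125·0.0732 + 2·0.25·0.159) − 0.34 = -0.2239.
Option 1 has the higher net inclusive-fitness payoff.

Option 1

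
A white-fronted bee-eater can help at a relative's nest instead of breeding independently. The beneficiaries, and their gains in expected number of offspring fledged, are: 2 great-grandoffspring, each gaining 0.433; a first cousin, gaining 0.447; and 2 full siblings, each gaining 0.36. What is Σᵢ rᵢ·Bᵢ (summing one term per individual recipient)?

0.524125

r to a great-grandoffspring = 1/8 (three parent–offspring links: r = (1/2)^3 = 1/8).
r to a first cousin = 1/8 (first cousins share one grandparent pair — two paths of length 4: r = 2·(1/2)^4 = 1/8).
r to a full sibling = 0.5 (full sibs share both parents — two paths of length 2: r = 2·(1/2)^2 = 1/2).
Summing one r·B term per recipient: 2·0.125·0.433 + 1·0.125·0.447 + 2·0.5·0.36 = 0.524125.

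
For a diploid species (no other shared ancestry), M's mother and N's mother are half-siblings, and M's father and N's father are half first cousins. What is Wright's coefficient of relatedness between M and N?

With two independent routes of shared ancestry, r is the sum of the two contributions.
M and N are related in two ways: half first cousins through their mothers (r = 1/16) and half second cousins through their fathers (r = 1/64).
r = 1/16 + 1/64 = 0.078125.

0.078125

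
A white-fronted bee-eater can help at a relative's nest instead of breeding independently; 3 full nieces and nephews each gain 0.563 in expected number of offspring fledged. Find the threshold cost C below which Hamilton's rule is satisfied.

r to a full niece or nephew = 1/4 (full aunt/uncle↔niece/nephew: two paths of length 3 through the shared grandparent pair: r = 2·(1/2)^3 = 1/4).
Hamilton's rule: n·r·B > C, so the trait is favored while C < n·r·B = 3·0.25·0.563 = 0.42225.

0.42225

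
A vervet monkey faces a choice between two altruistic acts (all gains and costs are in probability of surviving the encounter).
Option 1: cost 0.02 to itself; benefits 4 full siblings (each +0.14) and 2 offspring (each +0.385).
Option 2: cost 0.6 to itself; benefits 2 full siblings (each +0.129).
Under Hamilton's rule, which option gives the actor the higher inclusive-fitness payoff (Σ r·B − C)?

Option 1

Option 1: r to a full sibling = 0.5.
Option 1: r to an offspring = 0.5.
Option 1: Σ r·B − C = (4·0.5·0.14 + 2·0.5·0.385) − 0.02 = 0.645.
Option 2: r to a full sibling = 0.5.
Option 2: Σ r·B − C = (2·0.5·0.129) − 0.6 = -0.471.
Option 1 has the higher net inclusive-fitness payoff.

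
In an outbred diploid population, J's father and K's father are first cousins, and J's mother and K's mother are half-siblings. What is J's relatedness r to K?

0.09375

Wright's path rule: contributions from independent ancestry routes add.
J and K are related in two ways: second cousins through their fathers (r = 1/32) and half first cousins through their mothers (r = 1/16).
r = 1/32 + 1/16 = 0.09375.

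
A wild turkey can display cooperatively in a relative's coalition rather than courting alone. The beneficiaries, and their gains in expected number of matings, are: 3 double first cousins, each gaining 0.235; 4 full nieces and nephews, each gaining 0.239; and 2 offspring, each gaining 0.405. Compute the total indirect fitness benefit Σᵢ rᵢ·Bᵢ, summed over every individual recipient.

0.82025

r to a double first cousin = 1/4 (double first cousins share both grandparent pairs — four paths of length 4: r = 4·(1/2)^4 = 1/4).
r to a full niece or nephew = 1/4 (full aunt/uncle↔niece/nephew: two paths of length 3 through the shared grandparent pair: r = 2·(1/2)^3 = 1/4).
r to an offspring = 1/2 (one parent–offspring link: r = (1/2)^1 = 1/2).
Summing one r·B term per recipient: 3·0.25·0.235 + 4·0.25·0.239 + 2·0.5·0.405 = 0.82025.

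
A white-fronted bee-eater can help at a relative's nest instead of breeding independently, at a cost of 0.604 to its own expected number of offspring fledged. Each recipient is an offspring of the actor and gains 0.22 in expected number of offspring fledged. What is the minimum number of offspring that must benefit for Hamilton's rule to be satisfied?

r to an offspring = 0.5 (one parent–offspring link: r = (1/2)^1 = 1/2).
Hamilton's rule: n·r·B > C  ⇒  n > C/(r·B) = 0.604/(0.5·0.22) = 5.491.
The smallest integer exceeding 5.491 is 6.

6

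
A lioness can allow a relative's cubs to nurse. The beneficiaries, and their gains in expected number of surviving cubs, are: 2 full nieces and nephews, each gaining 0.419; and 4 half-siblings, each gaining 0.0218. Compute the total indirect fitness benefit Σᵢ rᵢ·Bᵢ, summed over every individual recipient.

r to a full niece or nephew = 1/4 (full aunt/uncle↔niece/nephew: two paths of length 3 through the shared grandparent pair: r = 2·(1/2)^3 = 1/4).
r to a half-sibling = 1/4 (half-sibs share one parent — one path of length 2: r = (1/2)^2 = 1/4).
Summing one r·B term per recipient: 2·0.25·0.419 + 4·0.25·0.0218 = 0.2313.

0.2313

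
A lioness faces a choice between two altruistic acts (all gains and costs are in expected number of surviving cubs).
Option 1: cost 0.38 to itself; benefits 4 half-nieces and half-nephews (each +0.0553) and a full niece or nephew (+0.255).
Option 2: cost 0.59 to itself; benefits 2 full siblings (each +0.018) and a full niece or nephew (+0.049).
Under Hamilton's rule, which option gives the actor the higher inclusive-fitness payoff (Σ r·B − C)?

Option 1: r to a half-niece or half-nephew = 0.125.
Option 1: r to a full niece or nephew = 0.25.
Option 1: Σ r·B − C = (4·0.125·0.0553 + 1·0.25·0.255) − 0.38 = -0.2886.
Option 2: r to a full sibling = 0.5.
Option 2: r to a full niece or nephew = 0.25.
Option 2: Σ r·B − C = (2·0.5·0.018 + 1·0.25·0.049) − 0.59 = -0.55975.
Option 1 has the higher net inclusive-fitness payoff.

Option 1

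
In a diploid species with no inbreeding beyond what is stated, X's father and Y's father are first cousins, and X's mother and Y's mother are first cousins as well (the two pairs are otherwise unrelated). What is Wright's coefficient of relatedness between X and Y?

Independent pedigree routes through distinct common ancestors add.
X and Y are related in two ways: second cousins through their fathers (r = 1/32) and second cousins through their mothers (r = 1/32).
r = 1/32 + 1/32 = 1/16 = 0.0625.

0.0625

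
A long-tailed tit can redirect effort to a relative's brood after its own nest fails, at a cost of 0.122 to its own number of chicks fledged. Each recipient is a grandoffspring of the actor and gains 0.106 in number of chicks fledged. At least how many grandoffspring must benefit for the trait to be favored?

5

r to a grandoffspring = 1/4 (two parent–offspring links: r = (1/2)^2 = 1/4).
Hamilton's rule: n·r·B > C  ⇒  n > C/(r·B) = 0.122/(0.25·0.106) = 4.604.
The smallest integer exceeding 4.604 is 5.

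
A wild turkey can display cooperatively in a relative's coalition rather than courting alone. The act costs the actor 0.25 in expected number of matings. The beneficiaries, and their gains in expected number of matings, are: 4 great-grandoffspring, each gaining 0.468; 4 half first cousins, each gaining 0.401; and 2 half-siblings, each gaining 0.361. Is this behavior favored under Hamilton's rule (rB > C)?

Yes

Hamilton's rule: the trait is favored when the sum of r·B over every recipient exceeds the actor's cost C.
r to a great-grandoffspring = 0.125 (three parent–offspring links: r = (1/2)^3 = 1/8).
r to a half first cousin = 0.0625 (half first cousins share one grandparent — one path of length 4: r = (1/2)^4 = 1/16).
r to a half-sibling = 0.25 (half-sibs share one parent — one path of length 2: r = (1/2)^2 = 1/4).
Summing one r·B term per recipient: 4·0.125·0.468 + 4·0.0625·0.401 + 2·0.25·0.361 = 0.51475.
0.51475 > 0.25: the indirect benefit exceeds the cost.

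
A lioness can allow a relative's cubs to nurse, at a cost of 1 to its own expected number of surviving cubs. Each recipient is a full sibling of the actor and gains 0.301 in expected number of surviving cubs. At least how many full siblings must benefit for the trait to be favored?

7

r to a full sibling = 1/2 (full sibs share both parents — two paths of length 2: r = 2·(1/2)^2 = 1/2).
Hamilton's rule: n·r·B > C  ⇒  n > C/(r·B) = 1/(0.5·0.301) = 6.645.
The smallest integer exceeding 6.645 is 7.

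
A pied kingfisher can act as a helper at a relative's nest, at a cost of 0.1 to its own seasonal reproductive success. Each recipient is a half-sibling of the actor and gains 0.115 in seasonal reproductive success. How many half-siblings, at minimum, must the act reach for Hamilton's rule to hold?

r to a half-sibling = 0.25 (half-sibs share one parent — one path of length 2: r = (1/2)^2 = 1/4).
Hamilton's rule: n·r·B > C  ⇒  n > C/(r·B) = 0.1/(0.25·0.115) = 3.478.
The smallest integer exceeding 3.478 is 4.

4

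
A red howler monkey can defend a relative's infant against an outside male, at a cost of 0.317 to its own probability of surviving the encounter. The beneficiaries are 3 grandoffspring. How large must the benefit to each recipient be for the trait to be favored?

0.4227

r to a grandoffspring = 0.25 (two parent–offspring links: r = (1/2)^2 = 1/4).
Hamilton's rule with n recipients of equal r: n·r·B > C, so B > C/(n·r) = 0.317/(3·0.25) = 0.4227.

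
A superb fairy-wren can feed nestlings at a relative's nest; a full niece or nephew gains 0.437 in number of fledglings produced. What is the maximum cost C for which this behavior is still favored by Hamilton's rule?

r to a full niece or nephew = 0.25 (full aunt/uncle↔niece/nephew: two paths of length 3 through the shared grandparent pair: r = 2·(1/2)^3 = 1/4).
Hamilton's rule: n·r·B > C, so the trait is favored while C < n·r·B = 1·0.25·0.437 = 0.10925.

0.10925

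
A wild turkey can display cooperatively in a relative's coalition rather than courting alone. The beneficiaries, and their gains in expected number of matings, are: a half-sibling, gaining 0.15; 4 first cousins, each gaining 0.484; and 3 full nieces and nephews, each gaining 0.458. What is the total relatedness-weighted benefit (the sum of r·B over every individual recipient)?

r to a half-sibling = 0.25 (half-sibs share one parent — one path of length 2: r = (1/2)^2 = 1/4).
r to a first cousin = 1/8 (first cousins share one grandparent pair — two paths of length 4: r = 2·(1/2)^4 = 1/8).
r to a full niece or nephew = 0.25 (full aunt/uncle↔niece/nephew: two paths of length 3 through the shared grandparent pair: r = 2·(1/2)^3 = 1/4).
Summing one r·B term per recipient: 1·0.25·0.15 + 4·0.125·0.484 + 3·0.25·0.458 = 0.623.

0.623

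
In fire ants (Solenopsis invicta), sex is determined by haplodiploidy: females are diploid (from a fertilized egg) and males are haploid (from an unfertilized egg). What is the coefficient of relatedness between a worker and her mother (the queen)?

One meiotic link between diploid queen and diploid daughter: r = 1/2.

0.5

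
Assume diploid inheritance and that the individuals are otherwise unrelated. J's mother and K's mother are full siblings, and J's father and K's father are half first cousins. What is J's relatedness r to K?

Relatedness sums over independent paths through distinct common ancestors.
J and K are related in two ways: first cousins through their mothers (r = 1/8) and half second cousins through their fathers (r = 1/64).
r = 1/8 + 1/64 = 0.140625.

0.140625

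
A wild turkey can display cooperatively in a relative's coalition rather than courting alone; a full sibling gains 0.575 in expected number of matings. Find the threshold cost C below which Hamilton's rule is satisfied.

r to a full sibling = 0.5 (full sibs share both parents — two paths of length 2: r = 2·(1/2)^2 = 1/2).
Hamilton's rule: n·r·B > C, so the trait is favored while C < n·r·B = 1·0.5·0.575 = 0.2875.

0.2875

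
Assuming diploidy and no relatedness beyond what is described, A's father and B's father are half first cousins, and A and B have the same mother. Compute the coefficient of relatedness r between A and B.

0.265625

Independent pedigree routes through distinct common ancestors add.
A and B are related in two ways: half second cousins through their fathers (r = 1/64) and half-sibs through their shared mother (r = 1/4).
r = 1/64 + 1/4 = 17/64 = 0.265625.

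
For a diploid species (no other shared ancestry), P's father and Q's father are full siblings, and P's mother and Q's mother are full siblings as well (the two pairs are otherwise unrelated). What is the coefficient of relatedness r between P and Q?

Relatedness sums over independent paths through distinct common ancestors.
P and Q are related in two ways: first cousins through their fathers (r = 1/8) and first cousins through their mothers (r = 1/8) — i.e. double first cousins.
r = 1/8 + 1/8 = 0.25.

0.25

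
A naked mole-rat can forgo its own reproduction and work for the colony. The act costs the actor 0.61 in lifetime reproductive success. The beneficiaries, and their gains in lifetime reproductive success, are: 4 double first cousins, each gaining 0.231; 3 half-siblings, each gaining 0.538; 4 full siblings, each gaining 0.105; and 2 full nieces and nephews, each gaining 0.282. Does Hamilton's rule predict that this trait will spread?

Hamilton's rule: the trait is favored when the sum of r·B over every recipient exceeds the actor's cost C.
r to a double first cousin = 0.25 (double first cousins share both grandparent pairs — four paths of length 4: r = 4·(1/2)^4 = 1/4).
r to a half-sibling = 1/4 (half-sibs share one parent — one path of length 2: r = (1/2)^2 = 1/4).
r to a full sibling = 1/2 (full sibs share both parents — two paths of length 2: r = 2·(1/2)^2 = 1/2).
r to a full niece or nephew = 1/4 (full aunt/uncle↔niece/nephew: two paths of length 3 through the shared grandparent pair: r = 2·(1/2)^3 = 1/4).
Summing one r·B term per recipient: 4·0.25·0.231 + 3·0.25·0.538 + 4·0.5·0.105 + 2·0.25·0.282 = 0.9855.
0.9855 > 0.61: the indirect benefit exceeds the cost.

Yes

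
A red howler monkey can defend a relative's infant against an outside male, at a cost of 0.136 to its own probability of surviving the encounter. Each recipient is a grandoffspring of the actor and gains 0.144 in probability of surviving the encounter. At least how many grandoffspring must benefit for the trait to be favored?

r to a grandoffspring = 0.25 (two parent–offspring links: r = (1/2)^2 = 1/4).
Hamilton's rule: n·r·B > C  ⇒  n > C/(r·B) = 0.136/(0.25·0.144) = 3.778.
The smallest integer exceeding 3.778 is 4.

4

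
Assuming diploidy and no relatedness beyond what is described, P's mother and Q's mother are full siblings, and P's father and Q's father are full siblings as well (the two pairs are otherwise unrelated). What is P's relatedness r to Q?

0.25

Wright's path rule: contributions from independent ancestry routes add.
P and Q are related in two ways: first cousins through their mothers (r = 1/8) and first cousins through their fathers (r = 1/8) — i.e. double first cousins.
r = 1/8 + 1/8 = 1/4 = 0.25.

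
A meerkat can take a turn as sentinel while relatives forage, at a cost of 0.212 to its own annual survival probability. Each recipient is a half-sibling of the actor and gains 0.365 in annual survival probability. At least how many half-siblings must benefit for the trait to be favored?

3

r to a half-sibling = 0.25 (half-sibs share one parent — one path of length 2: r = (1/2)^2 = 1/4).
Hamilton's rule: n·r·B > C  ⇒  n > C/(r·B) = 0.212/(0.25·0.365) = 2.323.
The smallest integer exceeding 2.323 is 3.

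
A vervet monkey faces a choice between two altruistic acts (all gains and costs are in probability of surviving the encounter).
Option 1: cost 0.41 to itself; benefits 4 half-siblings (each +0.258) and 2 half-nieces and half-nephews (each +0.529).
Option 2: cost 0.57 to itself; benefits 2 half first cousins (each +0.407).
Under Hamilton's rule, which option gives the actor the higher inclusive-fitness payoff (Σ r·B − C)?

Option 1

Option 1: r to a half-sibling = 0.25.
Option 1: r to a half-niece or half-nephew = 0.125.
Option 1: Σ r·B − C = (4·0.25·0.258 + 2·0.125·0.529) − 0.41 = -0.01975.
Option 2: r to a half first cousin = 0.0625.
Option 2: Σ r·B − C = (2·0.0625·0.407) − 0.57 = -0.519125.
Option 1 has the higher net inclusive-fitness payoff.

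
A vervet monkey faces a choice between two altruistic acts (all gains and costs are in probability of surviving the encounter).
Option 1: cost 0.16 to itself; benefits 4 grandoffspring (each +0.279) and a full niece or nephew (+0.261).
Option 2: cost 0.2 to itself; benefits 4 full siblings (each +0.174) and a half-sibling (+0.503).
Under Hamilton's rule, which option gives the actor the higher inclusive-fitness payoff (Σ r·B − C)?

Option 2

Option 1: r to a grandoffspring = 0.25.
Option 1: r to a full niece or nephew = 0.25.
Option 1: Σ r·B − C = (4·0.25·0.279 + 1·0.25·0.261) − 0.16 = 0.18425.
Option 2: r to a full sibling = 0.5.
Option 2: r to a half-sibling = 0.25.
Option 2: Σ r·B − C = (4·0.5·0.174 + 1·0.25·0.503) − 0.2 = 0.27375.
Option 2 has the higher net inclusive-fitness payoff.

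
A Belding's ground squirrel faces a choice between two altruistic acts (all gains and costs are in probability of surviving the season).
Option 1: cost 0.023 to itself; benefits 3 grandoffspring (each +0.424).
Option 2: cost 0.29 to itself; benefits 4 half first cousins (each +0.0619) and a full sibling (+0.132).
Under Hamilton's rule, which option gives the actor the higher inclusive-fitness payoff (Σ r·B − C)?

Option 1

Option 1: r to a grandoffspring = 0.25.
Option 1: Σ r·B − C = (3·0.25·0.424) − 0.023 = 0.295.
Option 2: r to a half first cousin = 0.0625.
Option 2: r to a full sibling = 0.5.
Option 2: Σ r·B − C = (4·0.0625·0.0619 + 1·0.5·0.132) − 0.29 = -0.208525.
Option 1 has the higher net inclusive-fitness payoff.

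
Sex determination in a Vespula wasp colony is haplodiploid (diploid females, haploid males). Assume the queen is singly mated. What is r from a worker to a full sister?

Haplodiploid full sisters inherit their father's entire haploid genome identically (contributing 1/2) and on average half of their mother's contribution (1/2 · 1/2 = 1/4); r = 1/2 + 1/4 = 3/4.

0.75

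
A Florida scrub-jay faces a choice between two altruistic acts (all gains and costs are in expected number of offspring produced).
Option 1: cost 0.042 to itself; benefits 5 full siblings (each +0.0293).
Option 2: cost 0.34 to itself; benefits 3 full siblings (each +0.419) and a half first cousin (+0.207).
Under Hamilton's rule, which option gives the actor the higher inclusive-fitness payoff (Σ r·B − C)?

Option 2

Option 1: r to a full sibling = 0.5.
Option 1: Σ r·B − C = (5·0.5·0.0293) − 0.042 = 0.03125.
Option 2: r to a full sibling = 0.5.
Option 2: r to a half first cousin = 0.0625.
Option 2: Σ r·B − C = (3·0.5·0.419 + 1·0.0625·0.207) − 0.34 = 0.3014375.
Option 2 has the higher net inclusive-fitness payoff.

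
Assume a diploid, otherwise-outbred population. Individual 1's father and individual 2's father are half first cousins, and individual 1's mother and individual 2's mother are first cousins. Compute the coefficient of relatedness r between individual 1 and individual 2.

0.046875

Independent pedigree routes through distinct common ancestors add.
Individual 1 and individual 2 are related in two ways: half second cousins through their fathers (r = 1/64) and second cousins through their mothers (r = 1/32).
r = 1/64 + 1/32 = 0.046875.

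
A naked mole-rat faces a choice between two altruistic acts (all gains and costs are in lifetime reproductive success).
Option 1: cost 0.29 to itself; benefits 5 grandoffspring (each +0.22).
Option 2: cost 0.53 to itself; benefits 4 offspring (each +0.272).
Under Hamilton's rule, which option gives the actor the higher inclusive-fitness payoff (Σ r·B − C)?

Option 1: r to a grandoffspring = 0.25.
Option 1: Σ r·B − C = (5·0.25·0.22) − 0.29 = -0.015.
Option 2: r to an offspring = 0.5.
Option 2: Σ r·B − C = (4·0.5·0.272) − 0.53 = 0.014.
Option 2 has the higher net inclusive-fitness payoff.

Option 2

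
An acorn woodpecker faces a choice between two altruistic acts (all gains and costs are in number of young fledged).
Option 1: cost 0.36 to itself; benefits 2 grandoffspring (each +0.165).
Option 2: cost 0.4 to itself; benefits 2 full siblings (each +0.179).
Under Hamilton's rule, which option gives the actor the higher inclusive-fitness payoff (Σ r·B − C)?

Option 1: r to a grandoffspring = 0.25.
Option 1: Σ r·B − C = (2·0.25·0.165) − 0.36 = -0.2775.
Option 2: r to a full sibling = 0.5.
Option 2: Σ r·B − C = (2·0.5·0.179) − 0.4 = -0.221.
Option 2 has the higher net inclusive-fitness payoff.

Option 2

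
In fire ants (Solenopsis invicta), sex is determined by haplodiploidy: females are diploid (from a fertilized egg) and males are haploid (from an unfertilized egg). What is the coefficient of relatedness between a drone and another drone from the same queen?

0.5

Haploid brothers each carry a random half of the queen's diploid genome, so on average they share half: r = 1/2.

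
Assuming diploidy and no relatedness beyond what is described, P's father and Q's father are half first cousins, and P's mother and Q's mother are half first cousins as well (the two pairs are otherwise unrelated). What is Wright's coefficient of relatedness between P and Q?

With two independent routes of shared ancestry, r is the sum of the two contributions.
P and Q are related in two ways: half second cousins through their fathers (r = 1/64) and half second cousins through their mothers (r = 1/64).
r = 1/64 + 1/64 = 0.03125.

0.03125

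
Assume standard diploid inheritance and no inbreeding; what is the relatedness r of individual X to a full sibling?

0.5

Full sibs share both parents — two paths of length 2: r = 2·(1/2)^2 = 1/2.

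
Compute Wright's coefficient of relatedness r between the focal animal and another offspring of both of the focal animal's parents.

0.5

Each parent–offspring link contributes a factor of 1/2, and independent paths through distinct common ancestors add.
Full sibs share both parents — two paths of length 2: r = 2·(1/2)^2 = 1/2.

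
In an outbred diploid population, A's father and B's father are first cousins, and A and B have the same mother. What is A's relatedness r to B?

0.28125

Independent pedigree routes through distinct common ancestors add.
A and B are related in two ways: second cousins through their fathers (r = 1/32) and half-sibs through their shared mother (r = 1/4).
r = 1/32 + 1/4 = 9/32 = 0.28125.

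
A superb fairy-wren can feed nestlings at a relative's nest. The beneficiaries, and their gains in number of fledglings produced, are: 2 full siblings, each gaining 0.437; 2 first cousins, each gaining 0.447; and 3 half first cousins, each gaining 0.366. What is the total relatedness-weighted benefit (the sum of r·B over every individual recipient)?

r to a full sibling = 0.5 (full sibs share both parents — two paths of length 2: r = 2·(1/2)^2 = 1/2).
r to a first cousin = 1/8 (first cousins share one grandparent pair — two paths of length 4: r = 2·(1/2)^4 = 1/8).
r to a half first cousin = 1/16 (half first cousins share one grandparent — one path of length 4: r = (1/2)^4 = 1/16).
Summing one r·B term per recipient: 2·0.5·0.437 + 2·0.125·0.447 + 3·0.0625·0.366 = 0.617375.

0.617375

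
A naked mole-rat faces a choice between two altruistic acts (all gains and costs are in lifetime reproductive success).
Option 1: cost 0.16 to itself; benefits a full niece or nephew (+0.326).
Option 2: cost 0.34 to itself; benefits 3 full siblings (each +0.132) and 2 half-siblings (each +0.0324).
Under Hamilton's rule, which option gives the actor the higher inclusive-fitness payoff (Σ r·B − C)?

Option 1: r to a full niece or nephew = 0.25.
Option 1: Σ r·B − C = (1·0.25·0.326) − 0.16 = -0.0785.
Option 2: r to a full sibling = 0.5.
Option 2: r to a half-sibling = 0.25.
Option 2: Σ r·B − C = (3·0.5·0.132 + 2·0.25·0.0324) − 0.34 = -0.1258.
Option 1 has the higher net inclusive-fitness payoff.

Option 1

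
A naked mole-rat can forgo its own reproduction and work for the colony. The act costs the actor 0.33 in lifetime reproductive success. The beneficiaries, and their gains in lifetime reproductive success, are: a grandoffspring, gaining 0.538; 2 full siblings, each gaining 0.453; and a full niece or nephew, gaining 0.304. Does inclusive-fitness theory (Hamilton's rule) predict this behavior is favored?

Yes

Hamilton's rule: the trait is favored when the sum of r·B over every recipient exceeds the actor's cost C.
r to a grandoffspring = 0.25 (two parent–offspring links: r = (1/2)^2 = 1/4).
r to a full sibling = 1/2 (full sibs share both parents — two paths of length 2: r = 2·(1/2)^2 = 1/2).
r to a full niece or nephew = 1/4 (full aunt/uncle↔niece/nephew: two paths of length 3 through the shared grandparent pair: r = 2·(1/2)^3 = 1/4).
Summing one r·B term per recipient: 1·0.25·0.538 + 2·0.5·0.453 + 1·0.25·0.304 = 0.6635.
0.6635 > 0.33: the indirect benefit exceeds the cost.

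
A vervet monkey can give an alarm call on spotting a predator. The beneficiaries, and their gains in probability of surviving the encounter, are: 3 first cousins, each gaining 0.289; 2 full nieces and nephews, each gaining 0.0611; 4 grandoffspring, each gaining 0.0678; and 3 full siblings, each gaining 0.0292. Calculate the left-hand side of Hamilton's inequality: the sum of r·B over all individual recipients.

0.250525

r to a first cousin = 0.125 (first cousins share one grandparent pair — two paths of length 4: r = 2·(1/2)^4 = 1/8).
r to a full niece or nephew = 1/4 (full aunt/uncle↔niece/nephew: two paths of length 3 through the shared grandparent pair: r = 2·(1/2)^3 = 1/4).
r to a grandoffspring = 1/4 (two parent–offspring links: r = (1/2)^2 = 1/4).
r to a full sibling = 1/2 (full sibs share both parents — two paths of length 2: r = 2·(1/2)^2 = 1/2).
Summing one r·B term per recipient: 3·0.125·0.289 + 2·0.25·0.0611 + 4·0.25·0.0678 + 3·0.5·0.0292 = 0.250525.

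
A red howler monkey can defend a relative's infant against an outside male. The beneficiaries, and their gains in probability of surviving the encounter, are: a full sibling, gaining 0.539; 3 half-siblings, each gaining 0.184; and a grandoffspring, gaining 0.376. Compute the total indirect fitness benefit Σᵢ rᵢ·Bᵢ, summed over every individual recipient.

0.5015

r to a full sibling = 1/2 (full sibs share both parents — two paths of length 2: r = 2·(1/2)^2 = 1/2).
r to a half-sibling = 0.25 (half-sibs share one parent — one path of length 2: r = (1/2)^2 = 1/4).
r to a grandoffspring = 1/4 (two parent–offspring links: r = (1/2)^2 = 1/4).
Summing one r·B term per recipient: 1·0.5·0.539 + 3·0.25·0.184 + 1·0.25·0.376 = 0.5015.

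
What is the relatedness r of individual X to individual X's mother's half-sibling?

0.125

Each parent–offspring link contributes a factor of 1/2, and independent paths through distinct common ancestors add.
Half-aunt/uncle↔niece/nephew: one path of length 3: r = (1/2)^3 = 1/8.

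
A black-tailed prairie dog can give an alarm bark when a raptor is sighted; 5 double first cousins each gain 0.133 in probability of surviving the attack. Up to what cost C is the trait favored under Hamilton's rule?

0.16625

r to a double first cousin = 1/4 (double first cousins share both grandparent pairs — four paths of length 4: r = 4·(1/2)^4 = 1/4).
Hamilton's rule: n·r·B > C, so the trait is favored while C < n·r·B = 5·0.25·0.133 = 0.16625.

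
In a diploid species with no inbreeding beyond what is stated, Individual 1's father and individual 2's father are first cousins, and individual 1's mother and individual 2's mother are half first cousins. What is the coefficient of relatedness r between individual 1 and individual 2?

0.046875

Wright's path rule: contributions from independent ancestry routes add.
Individual 1 and individual 2 are related in two ways: second cousins through their fathers (r = 1/32) and half second cousins through their mothers (r = 1/64).
r = 1/32 + 1/64 = 3/64 = 0.046875.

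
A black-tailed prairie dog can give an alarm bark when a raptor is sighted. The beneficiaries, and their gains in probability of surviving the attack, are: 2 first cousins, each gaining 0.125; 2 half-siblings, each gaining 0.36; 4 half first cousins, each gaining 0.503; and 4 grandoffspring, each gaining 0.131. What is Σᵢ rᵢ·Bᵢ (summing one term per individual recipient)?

0.468

r to a first cousin = 0.125 (first cousins share one grandparent pair — two paths of length 4: r = 2·(1/2)^4 = 1/8).
r to a half-sibling = 0.25 (half-sibs share one parent — one path of length 2: r = (1/2)^2 = 1/4).
r to a half first cousin = 1/16 (half first cousins share one grandparent — one path of length 4: r = (1/2)^4 = 1/16).
r to a grandoffspring = 0.25 (two parent–offspring links: r = (1/2)^2 = 1/4).
Summing one r·B term per recipient: 2·0.125·0.125 + 2·0.25·0.36 + 4·0.0625·0.503 + 4·0.25·0.131 = 0.468.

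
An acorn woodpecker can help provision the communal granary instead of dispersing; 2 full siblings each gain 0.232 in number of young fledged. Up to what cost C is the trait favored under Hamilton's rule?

r to a full sibling = 0.5 (full sibs share both parents — two paths of length 2: r = 2·(1/2)^2 = 1/2).
Hamilton's rule: n·r·B > C, so the trait is favored while C < n·r·B = 2·0.5·0.232 = 0.232.

0.232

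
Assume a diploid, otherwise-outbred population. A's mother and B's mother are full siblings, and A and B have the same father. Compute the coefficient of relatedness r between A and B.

Independent pedigree routes through distinct common ancestors add.
A and B are related in two ways: first cousins through their mothers (r = 1/8) and half-sibs through their shared father (r = 1/4).
r = 1/8 + 1/4 = 0.375.

0.375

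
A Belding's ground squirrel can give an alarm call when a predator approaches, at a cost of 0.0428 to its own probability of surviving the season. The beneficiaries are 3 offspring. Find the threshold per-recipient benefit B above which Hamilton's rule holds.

0.0285

r to an offspring = 1/2 (one parent–offspring link: r = (1/2)^1 = 1/2).
Hamilton's rule with n recipients of equal r: n·r·B > C, so B > C/(n·r) = 0.0428/(3·0.5) = 0.0285.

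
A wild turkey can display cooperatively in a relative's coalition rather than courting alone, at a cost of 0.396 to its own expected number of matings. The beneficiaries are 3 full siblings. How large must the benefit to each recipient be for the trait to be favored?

r to a full sibling = 0.5 (full sibs share both parents — two paths of length 2: r = 2·(1/2)^2 = 1/2).
Hamilton's rule with n recipients of equal r: n·r·B > C, so B > C/(n·r) = 0.396/(3·0.5) = 0.264.

0.264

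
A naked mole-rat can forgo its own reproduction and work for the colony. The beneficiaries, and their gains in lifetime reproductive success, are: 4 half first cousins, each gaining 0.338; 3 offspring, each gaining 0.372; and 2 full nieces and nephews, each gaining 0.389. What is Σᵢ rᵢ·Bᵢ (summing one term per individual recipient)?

0.837

r to a half first cousin = 1/16 (half first cousins share one grandparent — one path of length 4: r = (1/2)^4 = 1/16).
r to an offspring = 1/2 (one parent–offspring link: r = (1/2)^1 = 1/2).
r to a full niece or nephew = 0.25 (full aunt/uncle↔niece/nephew: two paths of length 3 through the shared grandparent pair: r = 2·(1/2)^3 = 1/4).
Summing one r·B term per recipient: 4·0.0625·0.338 + 3·0.5·0.372 + 2·0.25·0.389 = 0.837.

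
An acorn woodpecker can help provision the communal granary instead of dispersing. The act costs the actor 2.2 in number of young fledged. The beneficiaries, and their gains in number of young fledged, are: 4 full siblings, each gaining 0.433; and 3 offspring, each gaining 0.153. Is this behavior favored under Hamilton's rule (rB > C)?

No

Hamilton's rule: the trait is favored when the sum of r·B over every recipient exceeds the actor's cost C.
r to a full sibling = 0.5 (full sibs share both parents — two paths of length 2: r = 2·(1/2)^2 = 1/2).
r to an offspring = 1/2 (one parent–offspring link: r = (1/2)^1 = 1/2).
Summing one r·B term per recipient: 4·0.5·0.433 + 3·0.5·0.153 = 1.0955.
1.0955 < 2.2: the indirect benefit is less than the cost.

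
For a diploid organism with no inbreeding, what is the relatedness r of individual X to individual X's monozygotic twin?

Each parent–offspring link contributes a factor of 1/2, and independent paths through distinct common ancestors add.
Monozygotic twins share every allele identical by descent: r = 1.

1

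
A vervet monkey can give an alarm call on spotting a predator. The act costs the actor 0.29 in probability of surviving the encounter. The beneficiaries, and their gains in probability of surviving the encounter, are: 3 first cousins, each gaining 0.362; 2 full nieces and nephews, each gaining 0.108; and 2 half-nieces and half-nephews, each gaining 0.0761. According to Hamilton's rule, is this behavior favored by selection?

No

Hamilton's rule: the trait is favored when the sum of r·B over every recipient exceeds the actor's cost C.
r to a first cousin = 0.125 (first cousins share one grandparent pair — two paths of length 4: r = 2·(1/2)^4 = 1/8).
r to a full niece or nephew = 0.25 (full aunt/uncle↔niece/nephew: two paths of length 3 through the shared grandparent pair: r = 2·(1/2)^3 = 1/4).
r to a half-niece or half-nephew = 1/8 (half-aunt/uncle↔niece/nephew: one path of length 3: r = (1/2)^3 = 1/8).
Summing one r·B term per recipient: 3·0.125·0.362 + 2·0.25·0.108 + 2·0.125·0.0761 = 0.208775.
0.208775 < 0.29: the indirect benefit is less than the cost.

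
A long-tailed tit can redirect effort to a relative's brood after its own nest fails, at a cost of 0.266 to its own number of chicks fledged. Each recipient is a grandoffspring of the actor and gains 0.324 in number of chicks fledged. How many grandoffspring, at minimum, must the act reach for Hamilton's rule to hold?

4

r to a grandoffspring = 1/4 (two parent–offspring links: r = (1/2)^2 = 1/4).
Hamilton's rule: n·r·B > C  ⇒  n > C/(r·B) = 0.266/(0.25·0.324) = 3.284.
The smallest integer exceeding 3.284 is 4.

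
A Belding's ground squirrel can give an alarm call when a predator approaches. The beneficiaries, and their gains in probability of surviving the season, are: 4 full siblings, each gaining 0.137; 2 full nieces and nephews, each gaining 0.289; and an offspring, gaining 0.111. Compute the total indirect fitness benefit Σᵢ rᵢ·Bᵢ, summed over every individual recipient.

0.474

r to a full sibling = 0.5 (full sibs share both parents — two paths of length 2: r = 2·(1/2)^2 = 1/2).
r to a full niece or nephew = 1/4 (full aunt/uncle↔niece/nephew: two paths of length 3 through the shared grandparent pair: r = 2·(1/2)^3 = 1/4).
r to an offspring = 1/2 (one parent–offspring link: r = (1/2)^1 = 1/2).
Summing one r·B term per recipient: 4·0.5·0.137 + 2·0.25·0.289 + 1·0.5·0.111 = 0.474.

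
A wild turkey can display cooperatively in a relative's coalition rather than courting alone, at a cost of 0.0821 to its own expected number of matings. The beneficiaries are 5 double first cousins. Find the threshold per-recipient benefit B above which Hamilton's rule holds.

r to a double first cousin = 0.25 (double first cousins share both grandparent pairs — four paths of length 4: r = 4·(1/2)^4 = 1/4).
Hamilton's rule with n recipients of equal r: n·r·B > C, so B > C/(n·r) = 0.0821/(5·0.25) = 0.0657.

0.0657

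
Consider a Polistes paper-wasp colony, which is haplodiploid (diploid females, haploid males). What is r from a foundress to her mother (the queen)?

0.5

One meiotic link between diploid queen and diploid daughter: r = 1/2.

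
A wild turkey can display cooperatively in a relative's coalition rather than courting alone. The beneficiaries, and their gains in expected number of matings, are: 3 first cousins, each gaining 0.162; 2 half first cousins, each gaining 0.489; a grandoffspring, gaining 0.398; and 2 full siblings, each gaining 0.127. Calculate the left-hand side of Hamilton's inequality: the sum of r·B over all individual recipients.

0.348375

r to a first cousin = 1/8 (first cousins share one grandparent pair — two paths of length 4: r = 2·(1/2)^4 = 1/8).
r to a half first cousin = 0.0625 (half first cousins share one grandparent — one path of length 4: r = (1/2)^4 = 1/16).
r to a grandoffspring = 0.25 (two parent–offspring links: r = (1/2)^2 = 1/4).
r to a full sibling = 1/2 (full sibs share both parents — two paths of length 2: r = 2·(1/2)^2 = 1/2).
Summing one r·B term per recipient: 3·0.125·0.162 + 2·0.0625·0.489 + 1·0.25·0.398 + 2·0.5·0.127 = 0.348375.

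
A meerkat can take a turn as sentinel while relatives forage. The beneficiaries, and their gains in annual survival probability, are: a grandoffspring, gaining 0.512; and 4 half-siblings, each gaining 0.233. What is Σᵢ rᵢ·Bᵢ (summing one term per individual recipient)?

r to a grandoffspring = 1/4 (two parent–offspring links: r = (1/2)^2 = 1/4).
r to a half-sibling = 1/4 (half-sibs share one parent — one path of length 2: r = (1/2)^2 = 1/4).
Summing one r·B term per recipient: 1·0.25·0.512 + 4·0.25·0.233 = 0.361.

0.361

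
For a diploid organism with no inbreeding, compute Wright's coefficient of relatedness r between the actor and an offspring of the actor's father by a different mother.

Each parent–offspring link contributes a factor of 1/2, and independent paths through distinct common ancestors add.
Half-sibs share one parent — one path of length 2: r = (1/2)^2 = 1/4.

0.25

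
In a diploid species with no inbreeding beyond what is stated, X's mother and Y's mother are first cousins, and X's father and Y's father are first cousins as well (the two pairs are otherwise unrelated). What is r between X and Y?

0.0625

With two independent routes of shared ancestry, r is the sum of the two contributions.
X and Y are related in two ways: second cousins through their mothers (r = 1/32) and second cousins through their fathers (r = 1/32).
r = 1/32 + 1/32 = 1/16 = 0.0625.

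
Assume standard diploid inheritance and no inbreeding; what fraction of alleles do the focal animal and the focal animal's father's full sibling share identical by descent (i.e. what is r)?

Each parent–offspring link contributes a factor of 1/2, and independent paths through distinct common ancestors add.
Full aunt/uncle↔niece/nephew: two paths of length 3 through the shared grandparent pair: r = 2·(1/2)^3 = 1/4.

0.25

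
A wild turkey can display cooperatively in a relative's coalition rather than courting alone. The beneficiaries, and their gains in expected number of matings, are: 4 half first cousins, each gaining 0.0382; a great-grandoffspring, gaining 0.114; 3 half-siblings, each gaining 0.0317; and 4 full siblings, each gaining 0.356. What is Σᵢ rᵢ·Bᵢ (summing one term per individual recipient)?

r to a half first cousin = 1/16 (half first cousins share one grandparent — one path of length 4: r = (1/2)^4 = 1/16).
r to a great-grandoffspring = 0.125 (three parent–offspring links: r = (1/2)^3 = 1/8).
r to a half-sibling = 0.25 (half-sibs share one parent — one path of length 2: r = (1/2)^2 = 1/4).
r to a full sibling = 1/2 (full sibs share both parents — two paths of length 2: r = 2·(1/2)^2 = 1/2).
Summing one r·B term per recipient: 4·0.0625·0.0382 + 1·0.125·0.114 + 3·0.25·0.0317 + 4·0.5·0.356 = 0.759575.

0.759575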